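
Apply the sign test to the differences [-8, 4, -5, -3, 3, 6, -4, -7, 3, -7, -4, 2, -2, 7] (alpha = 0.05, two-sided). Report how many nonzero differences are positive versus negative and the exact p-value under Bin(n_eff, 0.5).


Step 1: Discard zero differences. Original n = 14; n_eff = number of nonzero differences = 14.
Nonzero differences (with sign): -8, +4, -5, -3, +3, +6, -4, -7, +3, -7, -4, +2, -2, +7
Step 2: Count signs: positive = 6, negative = 8.
Step 3: Under H0: P(positive) = 0.5, so the number of positives S ~ Bin(14, 0.5).
Step 4: Two-sided exact p-value = sum of Bin(14,0.5) probabilities at or below the observed probability = 0.790527.
Step 5: alpha = 0.05. fail to reject H0.

n_eff = 14, pos = 6, neg = 8, p = 0.790527, fail to reject H0.


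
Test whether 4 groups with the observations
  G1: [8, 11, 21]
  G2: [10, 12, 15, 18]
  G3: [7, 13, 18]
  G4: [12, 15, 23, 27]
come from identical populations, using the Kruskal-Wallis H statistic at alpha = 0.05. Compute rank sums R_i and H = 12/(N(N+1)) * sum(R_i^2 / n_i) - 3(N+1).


Step 1: Combine all N = 14 observations and assign midranks.
sorted (value, group, rank): (7,G3,1), (8,G1,2), (10,G2,3), (11,G1,4), (12,G2,5.5), (12,G4,5.5), (13,G3,7), (15,G2,8.5), (15,G4,8.5), (18,G2,10.5), (18,G3,10.5), (21,G1,12), (23,G4,13), (27,G4,14)
Step 2: Sum ranks within each group.
R_1 = 18 (n_1 = 3)
R_2 = 27.5 (n_2 = 4)
R_3 = 18.5 (n_3 = 3)
R_4 = 41 (n_4 = 4)
Step 3: H = 12/(N(N+1)) * sum(R_i^2/n_i) - 3(N+1)
     = 12/(14*15) * (18^2/3 + 27.5^2/4 + 18.5^2/3 + 41^2/4) - 3*15
     = 0.057143 * 831.396 - 45
     = 2.508333.
Step 4: Ties present; correction factor C = 1 - 18/(14^3 - 14) = 0.993407. Corrected H = 2.508333 / 0.993407 = 2.524982.
Step 5: Under H0, H ~ chi^2(3); p-value = 0.470793.
Step 6: alpha = 0.05. fail to reject H0.

H = 2.5250, df = 3, p = 0.470793, fail to reject H0.


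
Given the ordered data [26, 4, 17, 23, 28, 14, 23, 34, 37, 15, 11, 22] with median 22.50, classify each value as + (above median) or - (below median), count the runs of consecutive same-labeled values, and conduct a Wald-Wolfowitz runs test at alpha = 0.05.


Step 1: Compute median = 22.50; label A = above, B = below.
Labels in order: ABBAABAAABBB  (n_A = 6, n_B = 6)
Step 2: Count runs R = 6.
Step 3: Under H0 (random ordering), E[R] = 2*n_A*n_B/(n_A+n_B) + 1 = 2*6*6/12 + 1 = 7.0000.
        Var[R] = 2*n_A*n_B*(2*n_A*n_B - n_A - n_B) / ((n_A+n_B)^2 * (n_A+n_B-1)) = 4320/1584 = 2.7273.
        SD[R] = 1.6514.
Step 4: Continuity-corrected z = (R + 0.5 - E[R]) / SD[R] = (6 + 0.5 - 7.0000) / 1.6514 = -0.3028.
Step 5: Two-sided p-value via normal approximation = 2*(1 - Phi(|z|)) = 0.762069.
Step 6: alpha = 0.05. fail to reject H0.

R = 6, z = -0.3028, p = 0.762069, fail to reject H0.


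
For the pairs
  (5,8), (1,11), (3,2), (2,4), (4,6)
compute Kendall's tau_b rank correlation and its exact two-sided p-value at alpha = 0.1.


Step 1: Enumerate the 10 unordered pairs (i,j) with i<j and classify each by sign(x_j-x_i) * sign(y_j-y_i).
  (1,2):dx=-4,dy=+3->D; (1,3):dx=-2,dy=-6->C; (1,4):dx=-3,dy=-4->C; (1,5):dx=-1,dy=-2->C
  (2,3):dx=+2,dy=-9->D; (2,4):dx=+1,dy=-7->D; (2,5):dx=+3,dy=-5->D; (3,4):dx=-1,dy=+2->D
  (3,5):dx=+1,dy=+4->C; (4,5):dx=+2,dy=+2->C
Step 2: C = 5, D = 5, total pairs = 10.
Step 3: tau = (C - D)/(n(n-1)/2) = (5 - 5)/10 = 0.000000.
Step 4: Exact two-sided p-value (enumerate n! = 120 permutations of y under H0): p = 1.000000.
Step 5: alpha = 0.1. fail to reject H0.

tau_b = 0.0000 (C=5, D=5), p = 1.000000, fail to reject H0.


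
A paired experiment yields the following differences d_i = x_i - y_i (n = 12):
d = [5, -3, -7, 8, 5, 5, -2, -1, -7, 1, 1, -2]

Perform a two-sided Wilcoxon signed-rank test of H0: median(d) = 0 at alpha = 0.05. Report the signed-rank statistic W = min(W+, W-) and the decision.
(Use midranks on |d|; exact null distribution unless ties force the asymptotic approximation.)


Step 1: Drop any zero differences (none here) and take |d_i|.
|d| = [5, 3, 7, 8, 5, 5, 2, 1, 7, 1, 1, 2]
Step 2: Midrank |d_i| (ties get averaged ranks).
ranks: |5|->8, |3|->6, |7|->10.5, |8|->12, |5|->8, |5|->8, |2|->4.5, |1|->2, |7|->10.5, |1|->2, |1|->2, |2|->4.5
Step 3: Attach original signs; sum ranks with positive sign and with negative sign.
W+ = 8 + 12 + 8 + 8 + 2 + 2 = 40
W- = 6 + 10.5 + 4.5 + 2 + 10.5 + 4.5 = 38
(Check: W+ + W- = 78 should equal n(n+1)/2 = 78.)
Step 4: Test statistic W = min(W+, W-) = 38.
Step 5: Ties in |d|, so use the tie-corrected normal approximation.
        E[W] = n(n+1)/4 = 12*13/4 = 39.
        Tie groups: |d|=1 (t=3), |d|=2 (t=2), |d|=5 (t=3), |d|=7 (t=2); sum(t^3 - t) = 60.
        Var[W] = n(n+1)(2n+1)/24 - sum(t^3-t)/48 = 3900/24 - 60/48 = 161.25.
        z = (W - E[W]) / sqrt(Var[W]) = (38 - 39) / 12.6984 = -0.0787.
        Two-sided p = 2*Phi(z) = 0.937232.
Step 6: alpha = 0.05. fail to reject H0.

W+ = 40, W- = 38, W = min = 38, p = 0.937232, fail to reject H0.


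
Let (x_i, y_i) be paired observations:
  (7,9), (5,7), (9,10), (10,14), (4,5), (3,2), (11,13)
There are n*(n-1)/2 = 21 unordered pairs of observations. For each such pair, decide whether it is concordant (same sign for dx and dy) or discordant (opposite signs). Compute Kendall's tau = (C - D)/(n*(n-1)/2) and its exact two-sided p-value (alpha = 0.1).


Step 1: Enumerate the 21 unordered pairs (i,j) with i<j and classify each by sign(x_j-x_i) * sign(y_j-y_i).
  (1,2):dx=-2,dy=-2->C; (1,3):dx=+2,dy=+1->C; (1,4):dx=+3,dy=+5->C; (1,5):dx=-3,dy=-4->C
  (1,6):dx=-4,dy=-7->C; (1,7):dx=+4,dy=+4->C; (2,3):dx=+4,dy=+3->C; (2,4):dx=+5,dy=+7->C
  (2,5):dx=-1,dy=-2->C; (2,6):dx=-2,dy=-5->C; (2,7):dx=+6,dy=+6->C; (3,4):dx=+1,dy=+4->C
  (3,5):dx=-5,dy=-5->C; (3,6):dx=-6,dy=-8->C; (3,7):dx=+2,dy=+3->C; (4,5):dx=-6,dy=-9->C
  (4,6):dx=-7,dy=-12->C; (4,7):dx=+1,dy=-1->D; (5,6):dx=-1,dy=-3->C; (5,7):dx=+7,dy=+8->C
  (6,7):dx=+8,dy=+11->C
Step 2: C = 20, D = 1, total pairs = 21.
Step 3: tau = (C - D)/(n(n-1)/2) = (20 - 1)/21 = 0.904762.
Step 4: Exact two-sided p-value (enumerate n! = 5040 permutations of y under H0): p = 0.002778.
Step 5: alpha = 0.1. reject H0.

tau_b = 0.9048 (C=20, D=1), p = 0.002778, reject H0.


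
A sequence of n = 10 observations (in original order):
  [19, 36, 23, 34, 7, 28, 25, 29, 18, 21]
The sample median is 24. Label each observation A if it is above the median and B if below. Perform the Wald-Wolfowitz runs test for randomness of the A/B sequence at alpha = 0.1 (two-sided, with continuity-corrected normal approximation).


Step 1: Compute median = 24; label A = above, B = below.
Labels in order: BABABAAABB  (n_A = 5, n_B = 5)
Step 2: Count runs R = 7.
Step 3: Under H0 (random ordering), E[R] = 2*n_A*n_B/(n_A+n_B) + 1 = 2*5*5/10 + 1 = 6.0000.
        Var[R] = 2*n_A*n_B*(2*n_A*n_B - n_A - n_B) / ((n_A+n_B)^2 * (n_A+n_B-1)) = 2000/900 = 2.2222.
        SD[R] = 1.4907.
Step 4: Continuity-corrected z = (R - 0.5 - E[R]) / SD[R] = (7 - 0.5 - 6.0000) / 1.4907 = 0.3354.
Step 5: Two-sided p-value via normal approximation = 2*(1 - Phi(|z|)) = 0.737316.
Step 6: alpha = 0.1. fail to reject H0.

R = 7, z = 0.3354, p = 0.737316, fail to reject H0.


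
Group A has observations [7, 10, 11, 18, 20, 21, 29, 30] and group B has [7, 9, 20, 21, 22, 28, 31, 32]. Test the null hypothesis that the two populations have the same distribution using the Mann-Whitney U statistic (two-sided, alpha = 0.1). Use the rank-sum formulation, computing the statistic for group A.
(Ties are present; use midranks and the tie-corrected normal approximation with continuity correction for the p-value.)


Step 1: Combine and sort all 16 observations; assign midranks.
sorted (value, group): (7,X), (7,Y), (9,Y), (10,X), (11,X), (18,X), (20,X), (20,Y), (21,X), (21,Y), (22,Y), (28,Y), (29,X), (30,X), (31,Y), (32,Y)
ranks: 7->1.5, 7->1.5, 9->3, 10->4, 11->5, 18->6, 20->7.5, 20->7.5, 21->9.5, 21->9.5, 22->11, 28->12, 29->13, 30->14, 31->15, 32->16
Step 2: Rank sum for X: R1 = 1.5 + 4 + 5 + 6 + 7.5 + 9.5 + 13 + 14 = 60.5.
Step 3: U_X = R1 - n1(n1+1)/2 = 60.5 - 8*9/2 = 60.5 - 36 = 24.5.
       U_Y = n1*n2 - U_X = 64 - 24.5 = 39.5.
Step 4: Ties are present, so use the tie-corrected normal approximation (with continuity correction) for the p-value.
Step 5: p-value = 0.461260; compare to alpha = 0.1. fail to reject H0.

U_X = 24.5, p = 0.461260, fail to reject H0 at alpha = 0.1.


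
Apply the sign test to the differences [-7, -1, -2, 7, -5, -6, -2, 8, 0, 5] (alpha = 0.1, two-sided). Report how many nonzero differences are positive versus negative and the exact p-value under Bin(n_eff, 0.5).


Step 1: Discard zero differences. Original n = 10; n_eff = number of nonzero differences = 9.
Nonzero differences (with sign): -7, -1, -2, +7, -5, -6, -2, +8, +5
Step 2: Count signs: positive = 3, negative = 6.
Step 3: Under H0: P(positive) = 0.5, so the number of positives S ~ Bin(9, 0.5).
Step 4: Two-sided exact p-value = sum of Bin(9,0.5) probabilities at or below the observed probability = 0.507812.
Step 5: alpha = 0.1. fail to reject H0.

n_eff = 9, pos = 3, neg = 6, p = 0.507812, fail to reject H0.


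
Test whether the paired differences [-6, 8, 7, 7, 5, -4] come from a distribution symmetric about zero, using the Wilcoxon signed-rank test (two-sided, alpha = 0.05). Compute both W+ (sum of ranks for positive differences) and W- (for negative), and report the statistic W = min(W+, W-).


Step 1: Drop any zero differences (none here) and take |d_i|.
|d| = [6, 8, 7, 7, 5, 4]
Step 2: Midrank |d_i| (ties get averaged ranks).
ranks: |6|->3, |8|->6, |7|->4.5, |7|->4.5, |5|->2, |4|->1
Step 3: Attach original signs; sum ranks with positive sign and with negative sign.
W+ = 6 + 4.5 + 4.5 + 2 = 17
W- = 3 + 1 = 4
(Check: W+ + W- = 21 should equal n(n+1)/2 = 21.)
Step 4: Test statistic W = min(W+, W-) = 4.
Step 5: Ties in |d|, so use the tie-corrected normal approximation.
        E[W] = n(n+1)/4 = 6*7/4 = 10.5.
        Tie groups: |d|=7 (t=2); sum(t^3 - t) = 6.
        Var[W] = n(n+1)(2n+1)/24 - sum(t^3-t)/48 = 546/24 - 6/48 = 22.625.
        z = (W - E[W]) / sqrt(Var[W]) = (4 - 10.5) / 4.7566 = -1.3665.
        Two-sided p = 2*Phi(z) = 0.171773.
Step 6: alpha = 0.05. fail to reject H0.

W+ = 17, W- = 4, W = min = 4, p = 0.171773, fail to reject H0.


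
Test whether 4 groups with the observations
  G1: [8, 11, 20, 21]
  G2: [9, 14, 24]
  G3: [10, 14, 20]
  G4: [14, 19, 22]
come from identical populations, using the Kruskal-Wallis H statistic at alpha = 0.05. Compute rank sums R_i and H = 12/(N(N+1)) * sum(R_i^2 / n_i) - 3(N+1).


Step 1: Combine all N = 13 observations and assign midranks.
sorted (value, group, rank): (8,G1,1), (9,G2,2), (10,G3,3), (11,G1,4), (14,G2,6), (14,G3,6), (14,G4,6), (19,G4,8), (20,G1,9.5), (20,G3,9.5), (21,G1,11), (22,G4,12), (24,G2,13)
Step 2: Sum ranks within each group.
R_1 = 25.5 (n_1 = 4)
R_2 = 21 (n_2 = 3)
R_3 = 18.5 (n_3 = 3)
R_4 = 26 (n_4 = 3)
Step 3: H = 12/(N(N+1)) * sum(R_i^2/n_i) - 3(N+1)
     = 12/(13*14) * (25.5^2/4 + 21^2/3 + 18.5^2/3 + 26^2/3) - 3*14
     = 0.065934 * 648.979 - 42
     = 0.789835.
Step 4: Ties present; correction factor C = 1 - 30/(13^3 - 13) = 0.986264. Corrected H = 0.789835 / 0.986264 = 0.800836.
Step 5: Under H0, H ~ chi^2(3); p-value = 0.849267.
Step 6: alpha = 0.05. fail to reject H0.

H = 0.8008, df = 3, p = 0.849267, fail to reject H0.


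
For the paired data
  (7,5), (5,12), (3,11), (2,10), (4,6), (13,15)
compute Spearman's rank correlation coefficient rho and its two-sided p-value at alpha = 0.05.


Step 1: Rank x and y separately (midranks; no ties here).
rank(x): 7->5, 5->4, 3->2, 2->1, 4->3, 13->6
rank(y): 5->1, 12->5, 11->4, 10->3, 6->2, 15->6
Step 2: d_i = R_x(i) - R_y(i); compute d_i^2.
  (5-1)^2=16, (4-5)^2=1, (2-4)^2=4, (1-3)^2=4, (3-2)^2=1, (6-6)^2=0
sum(d^2) = 26.
Step 3: rho = 1 - 6*26 / (6*(6^2 - 1)) = 1 - 156/210 = 0.257143.
Step 4: Under H0, t = rho * sqrt((n-2)/(1-rho^2)) = 0.5322 ~ t(4).
Step 5: Two-sided p-value from the t-distribution with 4 df = 0.622787.
Step 6: alpha = 0.05. fail to reject H0.

rho = 0.2571, p = 0.622787, fail to reject H0 at alpha = 0.05.


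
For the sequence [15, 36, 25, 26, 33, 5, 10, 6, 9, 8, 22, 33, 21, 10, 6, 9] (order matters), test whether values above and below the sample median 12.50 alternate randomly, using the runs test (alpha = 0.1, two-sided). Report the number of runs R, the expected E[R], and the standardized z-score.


Step 1: Compute median = 12.50; label A = above, B = below.
Labels in order: AAAAABBBBBAAABBB  (n_A = 8, n_B = 8)
Step 2: Count runs R = 4.
Step 3: Under H0 (random ordering), E[R] = 2*n_A*n_B/(n_A+n_B) + 1 = 2*8*8/16 + 1 = 9.0000.
        Var[R] = 2*n_A*n_B*(2*n_A*n_B - n_A - n_B) / ((n_A+n_B)^2 * (n_A+n_B-1)) = 14336/3840 = 3.7333.
        SD[R] = 1.9322.
Step 4: Continuity-corrected z = (R + 0.5 - E[R]) / SD[R] = (4 + 0.5 - 9.0000) / 1.9322 = -2.3290.
Step 5: Two-sided p-value via normal approximation = 2*(1 - Phi(|z|)) = 0.019861.
Step 6: alpha = 0.1. reject H0.

R = 4, z = -2.3290, p = 0.019861, reject H0.


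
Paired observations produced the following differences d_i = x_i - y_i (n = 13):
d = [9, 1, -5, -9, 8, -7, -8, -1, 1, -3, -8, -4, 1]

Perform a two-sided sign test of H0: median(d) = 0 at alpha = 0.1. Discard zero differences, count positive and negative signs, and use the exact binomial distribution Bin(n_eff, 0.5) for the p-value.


Step 1: Discard zero differences. Original n = 13; n_eff = number of nonzero differences = 13.
Nonzero differences (with sign): +9, +1, -5, -9, +8, -7, -8, -1, +1, -3, -8, -4, +1
Step 2: Count signs: positive = 5, negative = 8.
Step 3: Under H0: P(positive) = 0.5, so the number of positives S ~ Bin(13, 0.5).
Step 4: Two-sided exact p-value = sum of Bin(13,0.5) probabilities at or below the observed probability = 0.581055.
Step 5: alpha = 0.1. fail to reject H0.

n_eff = 13, pos = 5, neg = 8, p = 0.581055, fail to reject H0.


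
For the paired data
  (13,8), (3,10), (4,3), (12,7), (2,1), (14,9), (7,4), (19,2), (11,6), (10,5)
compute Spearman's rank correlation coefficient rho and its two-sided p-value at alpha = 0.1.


Step 1: Rank x and y separately (midranks; no ties here).
rank(x): 13->8, 3->2, 4->3, 12->7, 2->1, 14->9, 7->4, 19->10, 11->6, 10->5
rank(y): 8->8, 10->10, 3->3, 7->7, 1->1, 9->9, 4->4, 2->2, 6->6, 5->5
Step 2: d_i = R_x(i) - R_y(i); compute d_i^2.
  (8-8)^2=0, (2-10)^2=64, (3-3)^2=0, (7-7)^2=0, (1-1)^2=0, (9-9)^2=0, (4-4)^2=0, (10-2)^2=64, (6-6)^2=0, (5-5)^2=0
sum(d^2) = 128.
Step 3: rho = 1 - 6*128 / (10*(10^2 - 1)) = 1 - 768/990 = 0.224242.
Step 4: Under H0, t = rho * sqrt((n-2)/(1-rho^2)) = 0.6508 ~ t(8).
Step 5: Two-sided p-value from the t-distribution with 8 df = 0.533401.
Step 6: alpha = 0.1. fail to reject H0.

rho = 0.2242, p = 0.533401, fail to reject H0 at alpha = 0.1.


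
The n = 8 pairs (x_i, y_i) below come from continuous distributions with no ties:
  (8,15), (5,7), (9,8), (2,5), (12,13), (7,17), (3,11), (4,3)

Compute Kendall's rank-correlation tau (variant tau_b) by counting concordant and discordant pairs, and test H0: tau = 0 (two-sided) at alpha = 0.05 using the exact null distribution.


Step 1: Enumerate the 28 unordered pairs (i,j) with i<j and classify each by sign(x_j-x_i) * sign(y_j-y_i).
  (1,2):dx=-3,dy=-8->C; (1,3):dx=+1,dy=-7->D; (1,4):dx=-6,dy=-10->C; (1,5):dx=+4,dy=-2->D
  (1,6):dx=-1,dy=+2->D; (1,7):dx=-5,dy=-4->C; (1,8):dx=-4,dy=-12->C; (2,3):dx=+4,dy=+1->C
  (2,4):dx=-3,dy=-2->C; (2,5):dx=+7,dy=+6->C; (2,6):dx=+2,dy=+10->C; (2,7):dx=-2,dy=+4->D
  (2,8):dx=-1,dy=-4->C; (3,4):dx=-7,dy=-3->C; (3,5):dx=+3,dy=+5->C; (3,6):dx=-2,dy=+9->D
  (3,7):dx=-6,dy=+3->D; (3,8):dx=-5,dy=-5->C; (4,5):dx=+10,dy=+8->C; (4,6):dx=+5,dy=+12->C
  (4,7):dx=+1,dy=+6->C; (4,8):dx=+2,dy=-2->D; (5,6):dx=-5,dy=+4->D; (5,7):dx=-9,dy=-2->C
  (5,8):dx=-8,dy=-10->C; (6,7):dx=-4,dy=-6->C; (6,8):dx=-3,dy=-14->C; (7,8):dx=+1,dy=-8->D
Step 2: C = 19, D = 9, total pairs = 28.
Step 3: tau = (C - D)/(n(n-1)/2) = (19 - 9)/28 = 0.357143.
Step 4: Exact two-sided p-value (enumerate n! = 40320 permutations of y under H0): p = 0.275099.
Step 5: alpha = 0.05. fail to reject H0.

tau_b = 0.3571 (C=19, D=9), p = 0.275099, fail to reject H0.


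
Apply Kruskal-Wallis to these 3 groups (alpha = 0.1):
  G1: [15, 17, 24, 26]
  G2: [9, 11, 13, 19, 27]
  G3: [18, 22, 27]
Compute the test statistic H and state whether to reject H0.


Step 1: Combine all N = 12 observations and assign midranks.
sorted (value, group, rank): (9,G2,1), (11,G2,2), (13,G2,3), (15,G1,4), (17,G1,5), (18,G3,6), (19,G2,7), (22,G3,8), (24,G1,9), (26,G1,10), (27,G2,11.5), (27,G3,11.5)
Step 2: Sum ranks within each group.
R_1 = 28 (n_1 = 4)
R_2 = 24.5 (n_2 = 5)
R_3 = 25.5 (n_3 = 3)
Step 3: H = 12/(N(N+1)) * sum(R_i^2/n_i) - 3(N+1)
     = 12/(12*13) * (28^2/4 + 24.5^2/5 + 25.5^2/3) - 3*13
     = 0.076923 * 532.8 - 39
     = 1.984615.
Step 4: Ties present; correction factor C = 1 - 6/(12^3 - 12) = 0.996503. Corrected H = 1.984615 / 0.996503 = 1.991579.
Step 5: Under H0, H ~ chi^2(2); p-value = 0.369432.
Step 6: alpha = 0.1. fail to reject H0.

H = 1.9916, df = 2, p = 0.369432, fail to reject H0.


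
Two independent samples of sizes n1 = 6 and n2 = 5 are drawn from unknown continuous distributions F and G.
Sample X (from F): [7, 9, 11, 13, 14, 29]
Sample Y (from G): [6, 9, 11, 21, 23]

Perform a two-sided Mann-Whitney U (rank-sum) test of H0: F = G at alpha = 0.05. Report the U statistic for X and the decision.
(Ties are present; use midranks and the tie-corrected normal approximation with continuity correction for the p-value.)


Step 1: Combine and sort all 11 observations; assign midranks.
sorted (value, group): (6,Y), (7,X), (9,X), (9,Y), (11,X), (11,Y), (13,X), (14,X), (21,Y), (23,Y), (29,X)
ranks: 6->1, 7->2, 9->3.5, 9->3.5, 11->5.5, 11->5.5, 13->7, 14->8, 21->9, 23->10, 29->11
Step 2: Rank sum for X: R1 = 2 + 3.5 + 5.5 + 7 + 8 + 11 = 37.
Step 3: U_X = R1 - n1(n1+1)/2 = 37 - 6*7/2 = 37 - 21 = 16.
       U_Y = n1*n2 - U_X = 30 - 16 = 14.
Step 4: Ties are present, so use the tie-corrected normal approximation (with continuity correction) for the p-value.
Step 5: p-value = 0.926933; compare to alpha = 0.05. fail to reject H0.

U_X = 16, p = 0.926933, fail to reject H0 at alpha = 0.05.


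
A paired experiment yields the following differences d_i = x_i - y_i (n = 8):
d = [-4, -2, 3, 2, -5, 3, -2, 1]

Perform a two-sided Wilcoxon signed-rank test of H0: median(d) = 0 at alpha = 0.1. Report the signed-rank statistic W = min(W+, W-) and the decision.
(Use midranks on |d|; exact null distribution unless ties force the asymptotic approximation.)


Step 1: Drop any zero differences (none here) and take |d_i|.
|d| = [4, 2, 3, 2, 5, 3, 2, 1]
Step 2: Midrank |d_i| (ties get averaged ranks).
ranks: |4|->7, |2|->3, |3|->5.5, |2|->3, |5|->8, |3|->5.5, |2|->3, |1|->1
Step 3: Attach original signs; sum ranks with positive sign and with negative sign.
W+ = 5.5 + 3 + 5.5 + 1 = 15
W- = 7 + 3 + 8 + 3 = 21
(Check: W+ + W- = 36 should equal n(n+1)/2 = 36.)
Step 4: Test statistic W = min(W+, W-) = 15.
Step 5: Ties in |d|, so use the tie-corrected normal approximation.
        E[W] = n(n+1)/4 = 8*9/4 = 18.
        Tie groups: |d|=2 (t=3), |d|=3 (t=2); sum(t^3 - t) = 30.
        Var[W] = n(n+1)(2n+1)/24 - sum(t^3-t)/48 = 1224/24 - 30/48 = 50.375.
        z = (W - E[W]) / sqrt(Var[W]) = (15 - 18) / 7.0975 = -0.4227.
        Two-sided p = 2*Phi(z) = 0.672527.
Step 6: alpha = 0.1. fail to reject H0.

W+ = 15, W- = 21, W = min = 15, p = 0.672527, fail to reject H0.


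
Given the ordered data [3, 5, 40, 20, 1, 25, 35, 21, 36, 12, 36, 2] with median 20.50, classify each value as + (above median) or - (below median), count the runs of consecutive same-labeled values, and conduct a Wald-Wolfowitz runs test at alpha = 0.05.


Step 1: Compute median = 20.50; label A = above, B = below.
Labels in order: BBABBAAAABAB  (n_A = 6, n_B = 6)
Step 2: Count runs R = 7.
Step 3: Under H0 (random ordering), E[R] = 2*n_A*n_B/(n_A+n_B) + 1 = 2*6*6/12 + 1 = 7.0000.
        Var[R] = 2*n_A*n_B*(2*n_A*n_B - n_A - n_B) / ((n_A+n_B)^2 * (n_A+n_B-1)) = 4320/1584 = 2.7273.
        SD[R] = 1.6514.
Step 4: R = E[R], so z = 0 with no continuity correction.
Step 5: Two-sided p-value via normal approximation = 2*(1 - Phi(|z|)) = 1.000000.
Step 6: alpha = 0.05. fail to reject H0.

R = 7, z = 0.0000, p = 1.000000, fail to reject H0.


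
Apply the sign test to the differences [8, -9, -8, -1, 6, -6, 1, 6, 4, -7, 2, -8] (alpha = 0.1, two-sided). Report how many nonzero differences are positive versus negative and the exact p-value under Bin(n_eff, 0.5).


Step 1: Discard zero differences. Original n = 12; n_eff = number of nonzero differences = 12.
Nonzero differences (with sign): +8, -9, -8, -1, +6, -6, +1, +6, +4, -7, +2, -8
Step 2: Count signs: positive = 6, negative = 6.
Step 3: Under H0: P(positive) = 0.5, so the number of positives S ~ Bin(12, 0.5).
Step 4: Two-sided exact p-value = sum of Bin(12,0.5) probabilities at or below the observed probability = 1.000000.
Step 5: alpha = 0.1. fail to reject H0.

n_eff = 12, pos = 6, neg = 6, p = 1.000000, fail to reject H0.


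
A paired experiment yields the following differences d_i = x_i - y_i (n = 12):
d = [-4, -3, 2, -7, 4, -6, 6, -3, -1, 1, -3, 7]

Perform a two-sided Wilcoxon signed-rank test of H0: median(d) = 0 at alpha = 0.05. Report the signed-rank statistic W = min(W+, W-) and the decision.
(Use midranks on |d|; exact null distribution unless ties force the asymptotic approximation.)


Step 1: Drop any zero differences (none here) and take |d_i|.
|d| = [4, 3, 2, 7, 4, 6, 6, 3, 1, 1, 3, 7]
Step 2: Midrank |d_i| (ties get averaged ranks).
ranks: |4|->7.5, |3|->5, |2|->3, |7|->11.5, |4|->7.5, |6|->9.5, |6|->9.5, |3|->5, |1|->1.5, |1|->1.5, |3|->5, |7|->11.5
Step 3: Attach original signs; sum ranks with positive sign and with negative sign.
W+ = 3 + 7.5 + 9.5 + 1.5 + 11.5 = 33
W- = 7.5 + 5 + 11.5 + 9.5 + 5 + 1.5 + 5 = 45
(Check: W+ + W- = 78 should equal n(n+1)/2 = 78.)
Step 4: Test statistic W = min(W+, W-) = 33.
Step 5: Ties in |d|, so use the tie-corrected normal approximation.
        E[W] = n(n+1)/4 = 12*13/4 = 39.
        Tie groups: |d|=1 (t=2), |d|=3 (t=3), |d|=4 (t=2), |d|=6 (t=2), |d|=7 (t=2); sum(t^3 - t) = 48.
        Var[W] = n(n+1)(2n+1)/24 - sum(t^3-t)/48 = 3900/24 - 48/48 = 161.5.
        z = (W - E[W]) / sqrt(Var[W]) = (33 - 39) / 12.7083 = -0.4721.
        Two-sided p = 2*Phi(z) = 0.636831.
Step 6: alpha = 0.05. fail to reject H0.

W+ = 33, W- = 45, W = min = 33, p = 0.636831, fail to reject H0.


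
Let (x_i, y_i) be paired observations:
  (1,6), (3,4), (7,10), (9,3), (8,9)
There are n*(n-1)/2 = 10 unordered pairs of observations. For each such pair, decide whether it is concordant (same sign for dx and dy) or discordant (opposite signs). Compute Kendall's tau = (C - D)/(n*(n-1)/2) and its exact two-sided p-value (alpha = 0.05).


Step 1: Enumerate the 10 unordered pairs (i,j) with i<j and classify each by sign(x_j-x_i) * sign(y_j-y_i).
  (1,2):dx=+2,dy=-2->D; (1,3):dx=+6,dy=+4->C; (1,4):dx=+8,dy=-3->D; (1,5):dx=+7,dy=+3->C
  (2,3):dx=+4,dy=+6->C; (2,4):dx=+6,dy=-1->D; (2,5):dx=+5,dy=+5->C; (3,4):dx=+2,dy=-7->D
  (3,5):dx=+1,dy=-1->D; (4,5):dx=-1,dy=+6->D
Step 2: C = 4, D = 6, total pairs = 10.
Step 3: tau = (C - D)/(n(n-1)/2) = (4 - 6)/10 = -0.200000.
Step 4: Exact two-sided p-value (enumerate n! = 120 permutations of y under H0): p = 0.816667.
Step 5: alpha = 0.05. fail to reject H0.

tau_b = -0.2000 (C=4, D=6), p = 0.816667, fail to reject H0.


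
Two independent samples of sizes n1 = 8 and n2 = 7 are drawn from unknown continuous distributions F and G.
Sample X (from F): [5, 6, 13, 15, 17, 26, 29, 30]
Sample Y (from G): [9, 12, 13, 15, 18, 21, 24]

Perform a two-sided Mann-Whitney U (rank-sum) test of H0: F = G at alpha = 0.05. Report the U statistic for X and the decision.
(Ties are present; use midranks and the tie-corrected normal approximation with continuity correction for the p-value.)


Step 1: Combine and sort all 15 observations; assign midranks.
sorted (value, group): (5,X), (6,X), (9,Y), (12,Y), (13,X), (13,Y), (15,X), (15,Y), (17,X), (18,Y), (21,Y), (24,Y), (26,X), (29,X), (30,X)
ranks: 5->1, 6->2, 9->3, 12->4, 13->5.5, 13->5.5, 15->7.5, 15->7.5, 17->9, 18->10, 21->11, 24->12, 26->13, 29->14, 30->15
Step 2: Rank sum for X: R1 = 1 + 2 + 5.5 + 7.5 + 9 + 13 + 14 + 15 = 67.
Step 3: U_X = R1 - n1(n1+1)/2 = 67 - 8*9/2 = 67 - 36 = 31.
       U_Y = n1*n2 - U_X = 56 - 31 = 25.
Step 4: Ties are present, so use the tie-corrected normal approximation (with continuity correction) for the p-value.
Step 5: p-value = 0.771941; compare to alpha = 0.05. fail to reject H0.

U_X = 31, p = 0.771941, fail to reject H0 at alpha = 0.05.


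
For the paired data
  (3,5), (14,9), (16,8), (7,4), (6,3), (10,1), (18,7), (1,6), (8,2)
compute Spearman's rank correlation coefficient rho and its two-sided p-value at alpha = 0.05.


Step 1: Rank x and y separately (midranks; no ties here).
rank(x): 3->2, 14->7, 16->8, 7->4, 6->3, 10->6, 18->9, 1->1, 8->5
rank(y): 5->5, 9->9, 8->8, 4->4, 3->3, 1->1, 7->7, 6->6, 2->2
Step 2: d_i = R_x(i) - R_y(i); compute d_i^2.
  (2-5)^2=9, (7-9)^2=4, (8-8)^2=0, (4-4)^2=0, (3-3)^2=0, (6-1)^2=25, (9-7)^2=4, (1-6)^2=25, (5-2)^2=9
sum(d^2) = 76.
Step 3: rho = 1 - 6*76 / (9*(9^2 - 1)) = 1 - 456/720 = 0.366667.
Step 4: Under H0, t = rho * sqrt((n-2)/(1-rho^2)) = 1.0427 ~ t(7).
Step 5: Two-sided p-value from the t-distribution with 7 df = 0.331740.
Step 6: alpha = 0.05. fail to reject H0.

rho = 0.3667, p = 0.331740, fail to reject H0 at alpha = 0.05.


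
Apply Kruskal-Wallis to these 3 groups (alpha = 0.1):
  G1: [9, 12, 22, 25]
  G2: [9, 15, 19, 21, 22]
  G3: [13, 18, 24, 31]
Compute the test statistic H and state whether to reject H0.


Step 1: Combine all N = 13 observations and assign midranks.
sorted (value, group, rank): (9,G1,1.5), (9,G2,1.5), (12,G1,3), (13,G3,4), (15,G2,5), (18,G3,6), (19,G2,7), (21,G2,8), (22,G1,9.5), (22,G2,9.5), (24,G3,11), (25,G1,12), (31,G3,13)
Step 2: Sum ranks within each group.
R_1 = 26 (n_1 = 4)
R_2 = 31 (n_2 = 5)
R_3 = 34 (n_3 = 4)
Step 3: H = 12/(N(N+1)) * sum(R_i^2/n_i) - 3(N+1)
     = 12/(13*14) * (26^2/4 + 31^2/5 + 34^2/4) - 3*14
     = 0.065934 * 650.2 - 42
     = 0.870330.
Step 4: Ties present; correction factor C = 1 - 12/(13^3 - 13) = 0.994505. Corrected H = 0.870330 / 0.994505 = 0.875138.
Step 5: Under H0, H ~ chi^2(2); p-value = 0.645604.
Step 6: alpha = 0.1. fail to reject H0.

H = 0.8751, df = 2, p = 0.645604, fail to reject H0.


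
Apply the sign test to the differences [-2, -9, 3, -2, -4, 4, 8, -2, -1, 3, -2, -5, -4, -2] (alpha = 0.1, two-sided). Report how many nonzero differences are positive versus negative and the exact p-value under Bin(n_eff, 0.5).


Step 1: Discard zero differences. Original n = 14; n_eff = number of nonzero differences = 14.
Nonzero differences (with sign): -2, -9, +3, -2, -4, +4, +8, -2, -1, +3, -2, -5, -4, -2
Step 2: Count signs: positive = 4, negative = 10.
Step 3: Under H0: P(positive) = 0.5, so the number of positives S ~ Bin(14, 0.5).
Step 4: Two-sided exact p-value = sum of Bin(14,0.5) probabilities at or below the observed probability = 0.179565.
Step 5: alpha = 0.1. fail to reject H0.

n_eff = 14, pos = 4, neg = 10, p = 0.179565, fail to reject H0.


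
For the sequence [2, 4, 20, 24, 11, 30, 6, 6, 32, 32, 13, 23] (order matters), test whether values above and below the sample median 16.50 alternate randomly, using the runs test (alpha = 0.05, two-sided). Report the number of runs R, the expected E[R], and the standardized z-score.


Step 1: Compute median = 16.50; label A = above, B = below.
Labels in order: BBAABABBAABA  (n_A = 6, n_B = 6)
Step 2: Count runs R = 8.
Step 3: Under H0 (random ordering), E[R] = 2*n_A*n_B/(n_A+n_B) + 1 = 2*6*6/12 + 1 = 7.0000.
        Var[R] = 2*n_A*n_B*(2*n_A*n_B - n_A - n_B) / ((n_A+n_B)^2 * (n_A+n_B-1)) = 4320/1584 = 2.7273.
        SD[R] = 1.6514.
Step 4: Continuity-corrected z = (R - 0.5 - E[R]) / SD[R] = (8 - 0.5 - 7.0000) / 1.6514 = 0.3028.
Step 5: Two-sided p-value via normal approximation = 2*(1 - Phi(|z|)) = 0.762069.
Step 6: alpha = 0.05. fail to reject H0.

R = 8, z = 0.3028, p = 0.762069, fail to reject H0.


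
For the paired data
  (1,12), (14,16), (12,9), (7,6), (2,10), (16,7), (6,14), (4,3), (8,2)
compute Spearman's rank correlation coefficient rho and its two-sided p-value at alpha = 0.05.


Step 1: Rank x and y separately (midranks; no ties here).
rank(x): 1->1, 14->8, 12->7, 7->5, 2->2, 16->9, 6->4, 4->3, 8->6
rank(y): 12->7, 16->9, 9->5, 6->3, 10->6, 7->4, 14->8, 3->2, 2->1
Step 2: d_i = R_x(i) - R_y(i); compute d_i^2.
  (1-7)^2=36, (8-9)^2=1, (7-5)^2=4, (5-3)^2=4, (2-6)^2=16, (9-4)^2=25, (4-8)^2=16, (3-2)^2=1, (6-1)^2=25
sum(d^2) = 128.
Step 3: rho = 1 - 6*128 / (9*(9^2 - 1)) = 1 - 768/720 = -0.066667.
Step 4: Under H0, t = rho * sqrt((n-2)/(1-rho^2)) = -0.1768 ~ t(7).
Step 5: Two-sided p-value from the t-distribution with 7 df = 0.864690.
Step 6: alpha = 0.05. fail to reject H0.

rho = -0.0667, p = 0.864690, fail to reject H0 at alpha = 0.05.


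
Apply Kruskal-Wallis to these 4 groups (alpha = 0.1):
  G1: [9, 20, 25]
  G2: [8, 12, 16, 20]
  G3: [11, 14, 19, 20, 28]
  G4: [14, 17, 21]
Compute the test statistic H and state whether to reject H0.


Step 1: Combine all N = 15 observations and assign midranks.
sorted (value, group, rank): (8,G2,1), (9,G1,2), (11,G3,3), (12,G2,4), (14,G3,5.5), (14,G4,5.5), (16,G2,7), (17,G4,8), (19,G3,9), (20,G1,11), (20,G2,11), (20,G3,11), (21,G4,13), (25,G1,14), (28,G3,15)
Step 2: Sum ranks within each group.
R_1 = 27 (n_1 = 3)
R_2 = 23 (n_2 = 4)
R_3 = 43.5 (n_3 = 5)
R_4 = 26.5 (n_4 = 3)
Step 3: H = 12/(N(N+1)) * sum(R_i^2/n_i) - 3(N+1)
     = 12/(15*16) * (27^2/3 + 23^2/4 + 43.5^2/5 + 26.5^2/3) - 3*16
     = 0.050000 * 987.783 - 48
     = 1.389167.
Step 4: Ties present; correction factor C = 1 - 30/(15^3 - 15) = 0.991071. Corrected H = 1.389167 / 0.991071 = 1.401682.
Step 5: Under H0, H ~ chi^2(3); p-value = 0.705141.
Step 6: alpha = 0.1. fail to reject H0.

H = 1.4017, df = 3, p = 0.705141, fail to reject H0.


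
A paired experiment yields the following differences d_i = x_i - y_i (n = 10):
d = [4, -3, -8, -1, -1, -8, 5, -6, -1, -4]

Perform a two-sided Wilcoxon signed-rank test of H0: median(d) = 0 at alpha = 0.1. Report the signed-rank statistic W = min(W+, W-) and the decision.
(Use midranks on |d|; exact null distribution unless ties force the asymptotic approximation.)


Step 1: Drop any zero differences (none here) and take |d_i|.
|d| = [4, 3, 8, 1, 1, 8, 5, 6, 1, 4]
Step 2: Midrank |d_i| (ties get averaged ranks).
ranks: |4|->5.5, |3|->4, |8|->9.5, |1|->2, |1|->2, |8|->9.5, |5|->7, |6|->8, |1|->2, |4|->5.5
Step 3: Attach original signs; sum ranks with positive sign and with negative sign.
W+ = 5.5 + 7 = 12.5
W- = 4 + 9.5 + 2 + 2 + 9.5 + 8 + 2 + 5.5 = 42.5
(Check: W+ + W- = 55 should equal n(n+1)/2 = 55.)
Step 4: Test statistic W = min(W+, W-) = 12.5.
Step 5: Ties in |d|, so use the tie-corrected normal approximation.
        E[W] = n(n+1)/4 = 10*11/4 = 27.5.
        Tie groups: |d|=1 (t=3), |d|=4 (t=2), |d|=8 (t=2); sum(t^3 - t) = 36.
        Var[W] = n(n+1)(2n+1)/24 - sum(t^3-t)/48 = 2310/24 - 36/48 = 95.5.
        z = (W - E[W]) / sqrt(Var[W]) = (12.5 - 27.5) / 9.7724 = -1.5349.
        Two-sided p = 2*Phi(z) = 0.124800.
Step 6: alpha = 0.1. fail to reject H0.

W+ = 12.5, W- = 42.5, W = min = 12.5, p = 0.124800, fail to reject H0.


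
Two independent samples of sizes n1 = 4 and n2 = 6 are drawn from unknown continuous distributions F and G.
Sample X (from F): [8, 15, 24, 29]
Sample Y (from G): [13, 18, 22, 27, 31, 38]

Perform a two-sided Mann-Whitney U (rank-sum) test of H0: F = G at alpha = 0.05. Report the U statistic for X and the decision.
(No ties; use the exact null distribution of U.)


Step 1: Combine and sort all 10 observations; assign midranks.
sorted (value, group): (8,X), (13,Y), (15,X), (18,Y), (22,Y), (24,X), (27,Y), (29,X), (31,Y), (38,Y)
ranks: 8->1, 13->2, 15->3, 18->4, 22->5, 24->6, 27->7, 29->8, 31->9, 38->10
Step 2: Rank sum for X: R1 = 1 + 3 + 6 + 8 = 18.
Step 3: U_X = R1 - n1(n1+1)/2 = 18 - 4*5/2 = 18 - 10 = 8.
       U_Y = n1*n2 - U_X = 24 - 8 = 16.
Step 4: No ties, so the exact null distribution of U (based on enumerating the C(10,4) = 210 equally likely rank assignments) gives the two-sided p-value.
Step 5: p-value = 0.476190; compare to alpha = 0.05. fail to reject H0.

U_X = 8, p = 0.476190, fail to reject H0 at alpha = 0.05.


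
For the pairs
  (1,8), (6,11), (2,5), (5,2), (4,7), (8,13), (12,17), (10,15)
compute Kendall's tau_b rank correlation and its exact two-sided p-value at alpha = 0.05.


Step 1: Enumerate the 28 unordered pairs (i,j) with i<j and classify each by sign(x_j-x_i) * sign(y_j-y_i).
  (1,2):dx=+5,dy=+3->C; (1,3):dx=+1,dy=-3->D; (1,4):dx=+4,dy=-6->D; (1,5):dx=+3,dy=-1->D
  (1,6):dx=+7,dy=+5->C; (1,7):dx=+11,dy=+9->C; (1,8):dx=+9,dy=+7->C; (2,3):dx=-4,dy=-6->C
  (2,4):dx=-1,dy=-9->C; (2,5):dx=-2,dy=-4->C; (2,6):dx=+2,dy=+2->C; (2,7):dx=+6,dy=+6->C
  (2,8):dx=+4,dy=+4->C; (3,4):dx=+3,dy=-3->D; (3,5):dx=+2,dy=+2->C; (3,6):dx=+6,dy=+8->C
  (3,7):dx=+10,dy=+12->C; (3,8):dx=+8,dy=+10->C; (4,5):dx=-1,dy=+5->D; (4,6):dx=+3,dy=+11->C
  (4,7):dx=+7,dy=+15->C; (4,8):dx=+5,dy=+13->C; (5,6):dx=+4,dy=+6->C; (5,7):dx=+8,dy=+10->C
  (5,8):dx=+6,dy=+8->C; (6,7):dx=+4,dy=+4->C; (6,8):dx=+2,dy=+2->C; (7,8):dx=-2,dy=-2->C
Step 2: C = 23, D = 5, total pairs = 28.
Step 3: tau = (C - D)/(n(n-1)/2) = (23 - 5)/28 = 0.642857.
Step 4: Exact two-sided p-value (enumerate n! = 40320 permutations of y under H0): p = 0.031151.
Step 5: alpha = 0.05. reject H0.

tau_b = 0.6429 (C=23, D=5), p = 0.031151, reject H0.


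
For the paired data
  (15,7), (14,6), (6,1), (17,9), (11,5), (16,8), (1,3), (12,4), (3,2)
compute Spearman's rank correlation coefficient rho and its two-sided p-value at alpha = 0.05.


Step 1: Rank x and y separately (midranks; no ties here).
rank(x): 15->7, 14->6, 6->3, 17->9, 11->4, 16->8, 1->1, 12->5, 3->2
rank(y): 7->7, 6->6, 1->1, 9->9, 5->5, 8->8, 3->3, 4->4, 2->2
Step 2: d_i = R_x(i) - R_y(i); compute d_i^2.
  (7-7)^2=0, (6-6)^2=0, (3-1)^2=4, (9-9)^2=0, (4-5)^2=1, (8-8)^2=0, (1-3)^2=4, (5-4)^2=1, (2-2)^2=0
sum(d^2) = 10.
Step 3: rho = 1 - 6*10 / (9*(9^2 - 1)) = 1 - 60/720 = 0.916667.
Step 4: Under H0, t = rho * sqrt((n-2)/(1-rho^2)) = 6.0685 ~ t(7).
Step 5: Two-sided p-value from the t-distribution with 7 df = 0.000507.
Step 6: alpha = 0.05. reject H0.

rho = 0.9167, p = 0.000507, reject H0 at alpha = 0.05.


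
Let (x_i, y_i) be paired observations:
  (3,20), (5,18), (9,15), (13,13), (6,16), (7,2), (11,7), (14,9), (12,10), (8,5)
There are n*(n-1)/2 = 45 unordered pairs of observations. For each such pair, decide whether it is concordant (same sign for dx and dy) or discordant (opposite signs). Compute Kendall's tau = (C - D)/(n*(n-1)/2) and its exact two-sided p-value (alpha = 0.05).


Step 1: Enumerate the 45 unordered pairs (i,j) with i<j and classify each by sign(x_j-x_i) * sign(y_j-y_i).
  (1,2):dx=+2,dy=-2->D; (1,3):dx=+6,dy=-5->D; (1,4):dx=+10,dy=-7->D; (1,5):dx=+3,dy=-4->D
  (1,6):dx=+4,dy=-18->D; (1,7):dx=+8,dy=-13->D; (1,8):dx=+11,dy=-11->D; (1,9):dx=+9,dy=-10->D
  (1,10):dx=+5,dy=-15->D; (2,3):dx=+4,dy=-3->D; (2,4):dx=+8,dy=-5->D; (2,5):dx=+1,dy=-2->D
  (2,6):dx=+2,dy=-16->D; (2,7):dx=+6,dy=-11->D; (2,8):dx=+9,dy=-9->D; (2,9):dx=+7,dy=-8->D
  (2,10):dx=+3,dy=-13->D; (3,4):dx=+4,dy=-2->D; (3,5):dx=-3,dy=+1->D; (3,6):dx=-2,dy=-13->C
  (3,7):dx=+2,dy=-8->D; (3,8):dx=+5,dy=-6->D; (3,9):dx=+3,dy=-5->D; (3,10):dx=-1,dy=-10->C
  (4,5):dx=-7,dy=+3->D; (4,6):dx=-6,dy=-11->C; (4,7):dx=-2,dy=-6->C; (4,8):dx=+1,dy=-4->D
  (4,9):dx=-1,dy=-3->C; (4,10):dx=-5,dy=-8->C; (5,6):dx=+1,dy=-14->D; (5,7):dx=+5,dy=-9->D
  (5,8):dx=+8,dy=-7->D; (5,9):dx=+6,dy=-6->D; (5,10):dx=+2,dy=-11->D; (6,7):dx=+4,dy=+5->C
  (6,8):dx=+7,dy=+7->C; (6,9):dx=+5,dy=+8->C; (6,10):dx=+1,dy=+3->C; (7,8):dx=+3,dy=+2->C
  (7,9):dx=+1,dy=+3->C; (7,10):dx=-3,dy=-2->C; (8,9):dx=-2,dy=+1->D; (8,10):dx=-6,dy=-4->C
  (9,10):dx=-4,dy=-5->C
Step 2: C = 15, D = 30, total pairs = 45.
Step 3: tau = (C - D)/(n(n-1)/2) = (15 - 30)/45 = -0.333333.
Step 4: Exact two-sided p-value (enumerate n! = 3628800 permutations of y under H0): p = 0.216373.
Step 5: alpha = 0.05. fail to reject H0.

tau_b = -0.3333 (C=15, D=30), p = 0.216373, fail to reject H0.


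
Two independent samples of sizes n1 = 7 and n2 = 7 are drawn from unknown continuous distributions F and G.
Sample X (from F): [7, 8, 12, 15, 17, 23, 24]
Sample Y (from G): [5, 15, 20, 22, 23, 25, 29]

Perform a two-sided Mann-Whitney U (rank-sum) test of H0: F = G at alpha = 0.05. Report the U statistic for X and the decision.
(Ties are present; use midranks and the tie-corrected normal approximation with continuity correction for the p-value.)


Step 1: Combine and sort all 14 observations; assign midranks.
sorted (value, group): (5,Y), (7,X), (8,X), (12,X), (15,X), (15,Y), (17,X), (20,Y), (22,Y), (23,X), (23,Y), (24,X), (25,Y), (29,Y)
ranks: 5->1, 7->2, 8->3, 12->4, 15->5.5, 15->5.5, 17->7, 20->8, 22->9, 23->10.5, 23->10.5, 24->12, 25->13, 29->14
Step 2: Rank sum for X: R1 = 2 + 3 + 4 + 5.5 + 7 + 10.5 + 12 = 44.
Step 3: U_X = R1 - n1(n1+1)/2 = 44 - 7*8/2 = 44 - 28 = 16.
       U_Y = n1*n2 - U_X = 49 - 16 = 33.
Step 4: Ties are present, so use the tie-corrected normal approximation (with continuity correction) for the p-value.
Step 5: p-value = 0.305620; compare to alpha = 0.05. fail to reject H0.

U_X = 16, p = 0.305620, fail to reject H0 at alpha = 0.05.


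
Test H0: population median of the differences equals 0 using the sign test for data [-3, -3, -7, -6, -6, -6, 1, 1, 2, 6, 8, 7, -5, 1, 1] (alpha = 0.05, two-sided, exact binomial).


Step 1: Discard zero differences. Original n = 15; n_eff = number of nonzero differences = 15.
Nonzero differences (with sign): -3, -3, -7, -6, -6, -6, +1, +1, +2, +6, +8, +7, -5, +1, +1
Step 2: Count signs: positive = 8, negative = 7.
Step 3: Under H0: P(positive) = 0.5, so the number of positives S ~ Bin(15, 0.5).
Step 4: Two-sided exact p-value = sum of Bin(15,0.5) probabilities at or below the observed probability = 1.000000.
Step 5: alpha = 0.05. fail to reject H0.

n_eff = 15, pos = 8, neg = 7, p = 1.000000, fail to reject H0.


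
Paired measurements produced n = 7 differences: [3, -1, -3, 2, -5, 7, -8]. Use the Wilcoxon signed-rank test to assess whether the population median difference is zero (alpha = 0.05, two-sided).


Step 1: Drop any zero differences (none here) and take |d_i|.
|d| = [3, 1, 3, 2, 5, 7, 8]
Step 2: Midrank |d_i| (ties get averaged ranks).
ranks: |3|->3.5, |1|->1, |3|->3.5, |2|->2, |5|->5, |7|->6, |8|->7
Step 3: Attach original signs; sum ranks with positive sign and with negative sign.
W+ = 3.5 + 2 + 6 = 11.5
W- = 1 + 3.5 + 5 + 7 = 16.5
(Check: W+ + W- = 28 should equal n(n+1)/2 = 28.)
Step 4: Test statistic W = min(W+, W-) = 11.5.
Step 5: Ties in |d|, so use the tie-corrected normal approximation.
        E[W] = n(n+1)/4 = 7*8/4 = 14.
        Tie groups: |d|=3 (t=2); sum(t^3 - t) = 6.
        Var[W] = n(n+1)(2n+1)/24 - sum(t^3-t)/48 = 840/24 - 6/48 = 34.875.
        z = (W - E[W]) / sqrt(Var[W]) = (11.5 - 14) / 5.9055 = -0.4233.
        Two-sided p = 2*Phi(z) = 0.672052.
Step 6: alpha = 0.05. fail to reject H0.

W+ = 11.5, W- = 16.5, W = min = 11.5, p = 0.672052, fail to reject H0.


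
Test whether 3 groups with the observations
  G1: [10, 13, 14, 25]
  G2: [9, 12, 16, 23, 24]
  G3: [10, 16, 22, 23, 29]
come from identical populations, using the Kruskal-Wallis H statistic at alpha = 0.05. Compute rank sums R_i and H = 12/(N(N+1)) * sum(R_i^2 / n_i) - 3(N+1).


Step 1: Combine all N = 14 observations and assign midranks.
sorted (value, group, rank): (9,G2,1), (10,G1,2.5), (10,G3,2.5), (12,G2,4), (13,G1,5), (14,G1,6), (16,G2,7.5), (16,G3,7.5), (22,G3,9), (23,G2,10.5), (23,G3,10.5), (24,G2,12), (25,G1,13), (29,G3,14)
Step 2: Sum ranks within each group.
R_1 = 26.5 (n_1 = 4)
R_2 = 35 (n_2 = 5)
R_3 = 43.5 (n_3 = 5)
Step 3: H = 12/(N(N+1)) * sum(R_i^2/n_i) - 3(N+1)
     = 12/(14*15) * (26.5^2/4 + 35^2/5 + 43.5^2/5) - 3*15
     = 0.057143 * 799.013 - 45
     = 0.657857.
Step 4: Ties present; correction factor C = 1 - 18/(14^3 - 14) = 0.993407. Corrected H = 0.657857 / 0.993407 = 0.662223.
Step 5: Under H0, H ~ chi^2(2); p-value = 0.718125.
Step 6: alpha = 0.05. fail to reject H0.

H = 0.6622, df = 2, p = 0.718125, fail to reject H0.


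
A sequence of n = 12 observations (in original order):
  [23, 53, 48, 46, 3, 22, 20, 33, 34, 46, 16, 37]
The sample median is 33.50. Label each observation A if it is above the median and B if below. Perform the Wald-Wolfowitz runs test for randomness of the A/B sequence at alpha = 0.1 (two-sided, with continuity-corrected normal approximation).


Step 1: Compute median = 33.50; label A = above, B = below.
Labels in order: BAAABBBBAABA  (n_A = 6, n_B = 6)
Step 2: Count runs R = 6.
Step 3: Under H0 (random ordering), E[R] = 2*n_A*n_B/(n_A+n_B) + 1 = 2*6*6/12 + 1 = 7.0000.
        Var[R] = 2*n_A*n_B*(2*n_A*n_B - n_A - n_B) / ((n_A+n_B)^2 * (n_A+n_B-1)) = 4320/1584 = 2.7273.
        SD[R] = 1.6514.
Step 4: Continuity-corrected z = (R + 0.5 - E[R]) / SD[R] = (6 + 0.5 - 7.0000) / 1.6514 = -0.3028.
Step 5: Two-sided p-value via normal approximation = 2*(1 - Phi(|z|)) = 0.762069.
Step 6: alpha = 0.1. fail to reject H0.

R = 6, z = -0.3028, p = 0.762069, fail to reject H0.
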